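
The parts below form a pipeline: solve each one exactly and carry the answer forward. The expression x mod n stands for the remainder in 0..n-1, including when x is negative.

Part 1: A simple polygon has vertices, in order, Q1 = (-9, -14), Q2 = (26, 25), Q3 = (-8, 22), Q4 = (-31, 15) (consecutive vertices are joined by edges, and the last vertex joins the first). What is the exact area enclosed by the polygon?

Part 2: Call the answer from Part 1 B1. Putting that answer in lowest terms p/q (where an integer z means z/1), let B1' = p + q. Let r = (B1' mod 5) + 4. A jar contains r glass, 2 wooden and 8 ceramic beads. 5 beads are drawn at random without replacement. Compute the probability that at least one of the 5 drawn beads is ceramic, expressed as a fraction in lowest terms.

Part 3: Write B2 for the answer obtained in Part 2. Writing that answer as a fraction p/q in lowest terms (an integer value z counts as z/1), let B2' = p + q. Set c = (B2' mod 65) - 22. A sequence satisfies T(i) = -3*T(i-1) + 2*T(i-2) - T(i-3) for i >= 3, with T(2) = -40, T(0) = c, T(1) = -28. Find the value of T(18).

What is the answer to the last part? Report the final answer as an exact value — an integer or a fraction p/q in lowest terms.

-16258461031

Part 1: cross terms: (-9*25 - 26*-14)=139, (26*22 - -8*25)=772, (-8*15 - -31*22)=562, (-31*-14 - -9*15)=569; twice the area = |2042| = 2042; area = 1021; answer 1021
Part 2: B1 = 1021; threaded value p + q = 1022; r = 6; total draws C(16,5) = 4368; complement C(8,5) = 56; favorable 4368 - 56 = 4312; P = 77/78; answer 77/78
Part 3: B2 = 77/78; threaded value p + q = 155; c = 3; T(3) = -3*(-40) + 2*(-28) - 1*(3) = 61; iterating: T(3)=61, T(4)=-235, T(5)=867, T(6)=-3132, T(7)=11365, T(8)=-41226, T(9)=149540, T(10)=-542437, T(11)=1967617, T(12)=-7137265, T(13)=25889466, T(14)=-93910545, T(15)=340647832, T(16)=-1235654052, T(17)=4482168365, T(18)=-16258461031; answer -16258461031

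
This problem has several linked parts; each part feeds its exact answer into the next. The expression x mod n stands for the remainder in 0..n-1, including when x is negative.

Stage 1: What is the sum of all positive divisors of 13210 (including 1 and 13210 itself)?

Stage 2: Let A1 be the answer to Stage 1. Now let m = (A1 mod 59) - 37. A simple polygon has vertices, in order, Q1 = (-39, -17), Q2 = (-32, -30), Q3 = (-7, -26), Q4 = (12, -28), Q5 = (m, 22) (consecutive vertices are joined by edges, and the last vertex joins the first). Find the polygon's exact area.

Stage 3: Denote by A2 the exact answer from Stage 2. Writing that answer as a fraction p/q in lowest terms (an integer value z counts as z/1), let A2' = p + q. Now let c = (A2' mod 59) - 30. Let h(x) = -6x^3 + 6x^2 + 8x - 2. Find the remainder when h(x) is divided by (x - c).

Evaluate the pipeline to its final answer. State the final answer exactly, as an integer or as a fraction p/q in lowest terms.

Stage 1: 13210 = 2 * 5 * 1321; sigma = (1 + 2) * (1 + 5) * (1 + 1321) = 3 * 6 * 1322 = 23796; answer 23796
Stage 2: A1 = 23796; m = -18; cross terms: (-39*-30 - -32*-17)=626, (-32*-26 - -7*-30)=622, (-7*-28 - 12*-26)=508, (12*22 - -18*-28)=-240, (-18*-17 - -39*22)=1164; twice the area = |2680| = 2680; area = 1340; answer 1340
Stage 3: A2 = 1340; threaded value p + q = 1341; c = 13; remainder = value at the root: -6*(13)^3 + 6*(13)^2 + 8*(13)^1 - 2 = (-13182) + (1014) + (104) + (-2) = -12066; answer -12066

-12066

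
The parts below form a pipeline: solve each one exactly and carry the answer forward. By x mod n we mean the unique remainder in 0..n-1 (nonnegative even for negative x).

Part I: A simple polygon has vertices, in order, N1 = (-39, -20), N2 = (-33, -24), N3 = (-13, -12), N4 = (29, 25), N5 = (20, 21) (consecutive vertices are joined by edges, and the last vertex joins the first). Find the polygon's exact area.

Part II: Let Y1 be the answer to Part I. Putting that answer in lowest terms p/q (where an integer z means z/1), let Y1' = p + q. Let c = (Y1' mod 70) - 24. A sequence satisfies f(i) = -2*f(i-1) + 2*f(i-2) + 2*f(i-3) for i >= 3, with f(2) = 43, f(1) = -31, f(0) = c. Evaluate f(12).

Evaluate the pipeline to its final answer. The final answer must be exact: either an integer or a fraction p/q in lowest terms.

Part I: cross terms: (-39*-24 - -33*-20)=276, (-33*-12 - -13*-24)=84, (-13*25 - 29*-12)=23, (29*21 - 20*25)=109, (20*-20 - -39*21)=419; twice the area = |911| = 911; area = 911/2; answer 911/2
Part II: Y1 = 911/2; threaded value p + q = 913; c = -21; f(3) = -2*(43) + 2*(-31) + 2*(-21) = -190; iterating: f(3)=-190, f(4)=404, f(5)=-1102, f(6)=2632, f(7)=-6660, f(8)=16380, f(9)=-40816, f(10)=101072, f(11)=-251016, f(12)=622544; answer 622544

622544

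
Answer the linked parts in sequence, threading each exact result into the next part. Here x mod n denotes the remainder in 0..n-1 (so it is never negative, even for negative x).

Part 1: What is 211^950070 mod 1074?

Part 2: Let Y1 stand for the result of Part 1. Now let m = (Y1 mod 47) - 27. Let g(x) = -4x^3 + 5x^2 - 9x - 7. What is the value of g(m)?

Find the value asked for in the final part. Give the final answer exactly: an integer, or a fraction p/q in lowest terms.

58385

Part 1: squarings mod 1074: 211^1=211, 211^2=487, 211^4=889, 211^8=931, 211^16=43, 211^32=775, 211^64=259, 211^128=493, 211^256=325, 211^512=373, 211^1024=583, 211^2048=505, 211^4096=487, 211^8192=889, 211^16384=931, 211^32768=43, 211^65536=775, 211^131072=259, 211^262144=493, 211^524288=325; 211^950070 = 211^2 * 211^4 * 211^16 * 211^32 * 211^256 * 211^512 * 211^1024 * 211^2048 * 211^4096 * 211^8192 * 211^16384 * 211^131072 * 211^262144 * 211^524288 = 661 (mod 1074); answer 661
Part 2: Y1 = 661; m = -24; -4*(-24)^3 + 5*(-24)^2 - 9*(-24)^1 - 7 = (55296) + (2880) + (216) + (-7) = 58385; answer 58385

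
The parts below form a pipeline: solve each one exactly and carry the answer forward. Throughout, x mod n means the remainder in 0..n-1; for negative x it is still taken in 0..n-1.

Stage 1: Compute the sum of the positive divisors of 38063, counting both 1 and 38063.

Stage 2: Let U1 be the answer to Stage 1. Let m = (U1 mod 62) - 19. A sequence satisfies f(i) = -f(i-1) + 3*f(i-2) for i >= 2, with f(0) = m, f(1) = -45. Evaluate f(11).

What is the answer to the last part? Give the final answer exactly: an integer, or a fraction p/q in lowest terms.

Stage 1: 38063 = 17 * 2239; sigma = (1 + 17) * (1 + 2239) = 18 * 2240 = 40320; answer 40320
Stage 2: U1 = 40320; m = 1; f(2) = -1*(-45) + 3*(1) = 48; iterating: f(2)=48, f(3)=-183, f(4)=327, f(5)=-876, f(6)=1857, f(7)=-4485, f(8)=10056, f(9)=-23511, f(10)=53679, f(11)=-124212; answer -124212

-124212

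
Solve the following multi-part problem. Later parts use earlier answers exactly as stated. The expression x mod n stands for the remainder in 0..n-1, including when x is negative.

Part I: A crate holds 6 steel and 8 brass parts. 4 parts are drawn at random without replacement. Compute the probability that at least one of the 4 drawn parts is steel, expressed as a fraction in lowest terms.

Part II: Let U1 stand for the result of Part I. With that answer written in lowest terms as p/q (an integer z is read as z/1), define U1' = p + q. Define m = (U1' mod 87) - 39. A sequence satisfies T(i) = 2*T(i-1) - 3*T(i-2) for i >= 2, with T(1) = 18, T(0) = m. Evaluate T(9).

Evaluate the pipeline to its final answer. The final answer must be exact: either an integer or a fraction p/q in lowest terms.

Part I: total draws C(14,4) = 1001; complement C(8,4) = 70; favorable 1001 - 70 = 931; P = 133/143; answer 133/143
Part II: U1 = 133/143; threaded value p + q = 276; m = -24; T(2) = 2*(18) - 3*(-24) = 108; iterating: T(2)=108, T(3)=162, T(4)=0, T(5)=-486, T(6)=-972, T(7)=-486, T(8)=1944, T(9)=5346; answer 5346

5346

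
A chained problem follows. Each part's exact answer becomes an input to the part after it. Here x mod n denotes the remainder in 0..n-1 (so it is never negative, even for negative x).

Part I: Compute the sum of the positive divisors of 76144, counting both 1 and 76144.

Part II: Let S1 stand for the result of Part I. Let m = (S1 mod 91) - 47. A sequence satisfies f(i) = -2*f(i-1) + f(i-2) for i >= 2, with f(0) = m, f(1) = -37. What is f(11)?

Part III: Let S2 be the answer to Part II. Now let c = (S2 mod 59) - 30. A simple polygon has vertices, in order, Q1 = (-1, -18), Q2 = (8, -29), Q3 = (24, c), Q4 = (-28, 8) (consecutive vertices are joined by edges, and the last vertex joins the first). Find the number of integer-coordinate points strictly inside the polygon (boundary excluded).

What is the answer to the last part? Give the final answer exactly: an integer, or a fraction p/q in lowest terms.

352

Part I: 76144 = 2^4 * 4759; sigma = (1 + 2 + 4 + 8 + 16) * (1 + 4759) = 31 * 4760 = 147560; answer 147560
Part II: S1 = 147560; m = 2; f(2) = -2*(-37) + 1*(2) = 76; iterating: f(2)=76, f(3)=-189, f(4)=454, f(5)=-1097, f(6)=2648, f(7)=-6393, f(8)=15434, f(9)=-37261, f(10)=89956, f(11)=-217173; answer -217173
Part III: S2 = -217173; c = -24; cross terms: (-1*-29 - 8*-18)=173, (8*-24 - 24*-29)=504, (24*8 - -28*-24)=-480, (-28*-18 - -1*8)=512; twice the area = |709| = 709; area = 709/2; boundary points = 1 + 1 + 4 + 1 = 7; strictly interior points = area - boundary/2 + 1 = 352; answer 352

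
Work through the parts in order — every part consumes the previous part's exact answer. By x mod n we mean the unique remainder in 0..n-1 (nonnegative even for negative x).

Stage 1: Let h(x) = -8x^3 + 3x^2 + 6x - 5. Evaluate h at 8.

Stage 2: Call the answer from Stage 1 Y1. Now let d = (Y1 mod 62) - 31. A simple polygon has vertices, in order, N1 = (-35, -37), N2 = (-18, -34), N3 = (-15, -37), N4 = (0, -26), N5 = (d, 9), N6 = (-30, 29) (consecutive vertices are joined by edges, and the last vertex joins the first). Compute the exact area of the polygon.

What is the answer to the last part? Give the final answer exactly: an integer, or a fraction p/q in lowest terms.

4235/2

Stage 1: -8*(8)^3 + 3*(8)^2 + 6*(8)^1 - 5 = (-4096) + (192) + (48) + (-5) = -3861; answer -3861
Stage 2: Y1 = -3861; d = 14; cross terms: (-35*-34 - -18*-37)=524, (-18*-37 - -15*-34)=156, (-15*-26 - 0*-37)=390, (0*9 - 14*-26)=364, (14*29 - -30*9)=676, (-30*-37 - -35*29)=2125; twice the area = |4235| = 4235; area = 4235/2; answer 4235/2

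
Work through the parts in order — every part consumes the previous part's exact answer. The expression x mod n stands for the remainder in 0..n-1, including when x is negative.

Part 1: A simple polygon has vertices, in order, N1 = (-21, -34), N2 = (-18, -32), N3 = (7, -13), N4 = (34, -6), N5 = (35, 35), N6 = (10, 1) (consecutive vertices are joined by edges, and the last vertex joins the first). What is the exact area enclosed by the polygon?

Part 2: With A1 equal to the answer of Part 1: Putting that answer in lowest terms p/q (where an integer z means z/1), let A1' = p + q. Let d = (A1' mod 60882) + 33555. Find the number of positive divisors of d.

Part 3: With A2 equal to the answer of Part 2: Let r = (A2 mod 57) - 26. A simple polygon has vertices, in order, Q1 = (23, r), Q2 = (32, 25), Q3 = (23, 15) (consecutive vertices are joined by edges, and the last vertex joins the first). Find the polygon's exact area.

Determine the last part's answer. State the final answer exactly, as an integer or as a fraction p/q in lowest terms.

63/2

Part 1: cross terms: (-21*-32 - -18*-34)=60, (-18*-13 - 7*-32)=458, (7*-6 - 34*-13)=400, (34*35 - 35*-6)=1400, (35*1 - 10*35)=-315, (10*-34 - -21*1)=-319; twice the area = |1684| = 1684; area = 842; answer 842
Part 2: A1 = 842; threaded value p + q = 843; d = 34398; 34398 = 2 * 3^3 * 7^2 * 13; number of divisors = (1+1) * (3+1) * (2+1) * (1+1) = 48; answer 48
Part 3: A2 = 48; r = 22; cross terms: (23*25 - 32*22)=-129, (32*15 - 23*25)=-95, (23*22 - 23*15)=161; twice the area = |-63| = 63; area = 63/2; answer 63/2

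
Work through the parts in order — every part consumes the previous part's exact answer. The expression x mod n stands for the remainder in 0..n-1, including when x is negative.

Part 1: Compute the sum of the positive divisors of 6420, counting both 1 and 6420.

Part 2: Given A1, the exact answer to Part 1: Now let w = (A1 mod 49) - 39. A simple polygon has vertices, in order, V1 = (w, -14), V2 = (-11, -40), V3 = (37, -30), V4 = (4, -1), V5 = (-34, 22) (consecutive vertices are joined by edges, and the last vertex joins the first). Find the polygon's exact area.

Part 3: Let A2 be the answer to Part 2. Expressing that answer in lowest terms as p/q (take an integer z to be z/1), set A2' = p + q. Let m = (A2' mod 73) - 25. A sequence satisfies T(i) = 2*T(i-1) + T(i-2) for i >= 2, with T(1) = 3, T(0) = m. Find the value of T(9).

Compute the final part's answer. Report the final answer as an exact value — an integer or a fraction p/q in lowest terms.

Part 1: 6420 = 2^2 * 3 * 5 * 107; sigma = (1 + 2 + 4) * (1 + 3) * (1 + 5) * (1 + 107) = 7 * 4 * 6 * 108 = 18144; answer 18144
Part 2: A1 = 18144; w = -25; cross terms: (-25*-40 - -11*-14)=846, (-11*-30 - 37*-40)=1810, (37*-1 - 4*-30)=83, (4*22 - -34*-1)=54, (-34*-14 - -25*22)=1026; twice the area = |3819| = 3819; area = 3819/2; answer 3819/2
Part 3: A2 = 3819/2; threaded value p + q = 3821; m = 0; T(2) = 2*(3) + 1*(0) = 6; iterating: T(2)=6, T(3)=15, T(4)=36, T(5)=87, T(6)=210, T(7)=507, T(8)=1224, T(9)=2955; answer 2955

2955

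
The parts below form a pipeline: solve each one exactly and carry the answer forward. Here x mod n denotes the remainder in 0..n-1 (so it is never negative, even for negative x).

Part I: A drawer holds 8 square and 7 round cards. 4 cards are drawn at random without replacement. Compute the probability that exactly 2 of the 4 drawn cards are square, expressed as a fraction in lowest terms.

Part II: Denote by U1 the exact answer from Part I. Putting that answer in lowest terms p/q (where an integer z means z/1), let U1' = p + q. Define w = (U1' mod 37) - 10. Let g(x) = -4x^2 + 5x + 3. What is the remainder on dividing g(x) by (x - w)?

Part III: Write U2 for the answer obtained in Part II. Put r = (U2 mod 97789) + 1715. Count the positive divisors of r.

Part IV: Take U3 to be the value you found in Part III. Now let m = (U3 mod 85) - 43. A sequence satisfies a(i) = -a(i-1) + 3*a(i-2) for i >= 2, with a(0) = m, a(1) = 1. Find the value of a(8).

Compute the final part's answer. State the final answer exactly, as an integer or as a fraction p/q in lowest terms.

-9238

Part I: total draws C(15,4) = 1365; favorable C(8,2)*C(7,2) = 588; P = 28/65; answer 28/65
Part II: U1 = 28/65; threaded value p + q = 93; w = 9; remainder = value at the root: -4*(9)^2 + 5*(9)^1 + 3 = (-324) + (45) + (3) = -276; answer -276
Part III: U2 = -276; r = 99228; 99228 = 2^2 * 3 * 8269; number of divisors = (2+1) * (1+1) * (1+1) = 12; answer 12
Part IV: U3 = 12; m = -31; a(2) = -1*(1) + 3*(-31) = -94; iterating: a(2)=-94, a(3)=97, a(4)=-379, a(5)=670, a(6)=-1807, a(7)=3817, a(8)=-9238; answer -9238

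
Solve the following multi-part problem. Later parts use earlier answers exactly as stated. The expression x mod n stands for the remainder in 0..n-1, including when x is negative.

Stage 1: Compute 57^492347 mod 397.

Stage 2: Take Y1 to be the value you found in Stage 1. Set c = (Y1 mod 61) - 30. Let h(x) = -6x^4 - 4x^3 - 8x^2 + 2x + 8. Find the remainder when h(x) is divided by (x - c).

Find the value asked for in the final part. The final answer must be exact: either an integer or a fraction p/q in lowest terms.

Stage 1: squarings mod 397: 57^1=57, 57^2=73, 57^4=168, 57^8=37, 57^16=178, 57^32=321, 57^64=218, 57^128=281, 57^256=355, 57^512=176, 57^1024=10, 57^2048=100, 57^4096=75, 57^8192=67, 57^16384=122, 57^32768=195, 57^65536=310, 57^131072=26, 57^262144=279; 57^492347 = 57^1 * 57^2 * 57^8 * 57^16 * 57^32 * 57^256 * 57^512 * 57^32768 * 57^65536 * 57^131072 * 57^262144 = 268 (mod 397); answer 268
Stage 2: Y1 = 268; c = -6; remainder = value at the root: -6*(-6)^4 - 4*(-6)^3 - 8*(-6)^2 + 2*(-6)^1 + 8 = (-7776) + (864) + (-288) + (-12) + (8) = -7204; answer -7204

-7204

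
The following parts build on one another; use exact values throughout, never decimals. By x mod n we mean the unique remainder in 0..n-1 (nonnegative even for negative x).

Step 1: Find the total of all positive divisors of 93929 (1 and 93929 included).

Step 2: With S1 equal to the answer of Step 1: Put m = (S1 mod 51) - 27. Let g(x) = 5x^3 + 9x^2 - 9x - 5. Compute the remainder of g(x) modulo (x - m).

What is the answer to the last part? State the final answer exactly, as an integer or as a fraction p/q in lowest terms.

Step 1: 93929 = 11 * 8539; sigma = (1 + 11) * (1 + 8539) = 12 * 8540 = 102480; answer 102480
Step 2: S1 = 102480; m = -6; remainder = value at the root: 5*(-6)^3 + 9*(-6)^2 - 9*(-6)^1 - 5 = (-1080) + (324) + (54) + (-5) = -707; answer -707

-707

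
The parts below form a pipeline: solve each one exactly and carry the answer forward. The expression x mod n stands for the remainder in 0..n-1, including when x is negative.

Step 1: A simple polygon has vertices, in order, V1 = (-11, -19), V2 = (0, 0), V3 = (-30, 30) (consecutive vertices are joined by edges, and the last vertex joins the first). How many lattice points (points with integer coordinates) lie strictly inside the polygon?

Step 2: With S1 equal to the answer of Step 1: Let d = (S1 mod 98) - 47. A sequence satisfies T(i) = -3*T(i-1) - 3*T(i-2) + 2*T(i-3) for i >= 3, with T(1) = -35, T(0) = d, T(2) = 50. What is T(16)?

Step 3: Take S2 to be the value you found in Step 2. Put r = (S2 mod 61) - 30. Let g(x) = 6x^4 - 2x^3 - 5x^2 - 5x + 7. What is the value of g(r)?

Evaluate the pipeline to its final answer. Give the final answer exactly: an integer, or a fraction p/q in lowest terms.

15

Step 1: cross terms: (-11*0 - 0*-19)=0, (0*30 - -30*0)=0, (-30*-19 - -11*30)=900; twice the area = |900| = 900; area = 450; boundary points = 1 + 30 + 1 = 32; strictly interior points = area - boundary/2 + 1 = 435; answer 435
Step 2: S1 = 435; d = -4; T(3) = -3*(50) - 3*(-35) + 2*(-4) = -53; iterating: T(3)=-53, T(4)=-61, T(5)=442, T(6)=-1249, T(7)=2299, T(8)=-2266, T(9)=-2597, T(10)=19187, T(11)=-54302, T(12)=100151, T(13)=-99173, T(14)=-111538, T(15)=832435, T(16)=-2361037; answer -2361037
Step 3: S2 = -2361037; r = -1; 6*(-1)^4 - 2*(-1)^3 - 5*(-1)^2 - 5*(-1)^1 + 7 = (6) + (2) + (-5) + (5) + (7) = 15; answer 15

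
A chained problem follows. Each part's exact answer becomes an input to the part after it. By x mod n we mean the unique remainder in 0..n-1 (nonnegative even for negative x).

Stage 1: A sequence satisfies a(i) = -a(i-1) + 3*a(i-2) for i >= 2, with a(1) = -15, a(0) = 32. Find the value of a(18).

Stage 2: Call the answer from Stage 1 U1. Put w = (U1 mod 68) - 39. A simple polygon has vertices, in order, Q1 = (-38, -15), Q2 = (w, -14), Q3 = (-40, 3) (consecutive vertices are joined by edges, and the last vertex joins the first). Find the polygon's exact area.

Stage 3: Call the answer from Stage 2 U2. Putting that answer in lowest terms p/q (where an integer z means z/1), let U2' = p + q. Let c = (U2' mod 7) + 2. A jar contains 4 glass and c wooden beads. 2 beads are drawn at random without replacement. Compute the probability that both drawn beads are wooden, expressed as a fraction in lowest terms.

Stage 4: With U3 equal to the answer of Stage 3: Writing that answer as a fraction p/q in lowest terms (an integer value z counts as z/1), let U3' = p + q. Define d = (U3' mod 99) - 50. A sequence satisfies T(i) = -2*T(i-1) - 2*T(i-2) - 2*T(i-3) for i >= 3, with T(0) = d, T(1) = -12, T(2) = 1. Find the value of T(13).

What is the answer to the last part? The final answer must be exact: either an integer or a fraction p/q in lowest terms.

Stage 1: a(2) = -1*(-15) + 3*(32) = 111; iterating: a(2)=111, a(3)=-156, a(4)=489, a(5)=-957, a(6)=2424, a(7)=-5295, a(8)=12567, a(9)=-28452, a(10)=66153, a(11)=-151509, a(12)=349968, a(13)=-804495, a(14)=1854399, a(15)=-4267884, a(16)=9831081, a(17)=-22634733, a(18)=52127976; answer 52127976
Stage 2: U1 = 52127976; w = 21; cross terms: (-38*-14 - 21*-15)=847, (21*3 - -40*-14)=-497, (-40*-15 - -38*3)=714; twice the area = |1064| = 1064; area = 532; answer 532
Stage 3: U2 = 532; threaded value p + q = 533; c = 3; total draws C(7,2) = 21; favorable C(3,2) = 3; P = 1/7; answer 1/7
Stage 4: U3 = 1/7; threaded value p + q = 8; d = -42; T(3) = -2*(1) - 2*(-12) - 2*(-42) = 106; iterating: T(3)=106, T(4)=-190, T(5)=166, T(6)=-164, T(7)=376, T(8)=-756, T(9)=1088, T(10)=-1416, T(11)=2168, T(12)=-3680, T(13)=5856; answer 5856

5856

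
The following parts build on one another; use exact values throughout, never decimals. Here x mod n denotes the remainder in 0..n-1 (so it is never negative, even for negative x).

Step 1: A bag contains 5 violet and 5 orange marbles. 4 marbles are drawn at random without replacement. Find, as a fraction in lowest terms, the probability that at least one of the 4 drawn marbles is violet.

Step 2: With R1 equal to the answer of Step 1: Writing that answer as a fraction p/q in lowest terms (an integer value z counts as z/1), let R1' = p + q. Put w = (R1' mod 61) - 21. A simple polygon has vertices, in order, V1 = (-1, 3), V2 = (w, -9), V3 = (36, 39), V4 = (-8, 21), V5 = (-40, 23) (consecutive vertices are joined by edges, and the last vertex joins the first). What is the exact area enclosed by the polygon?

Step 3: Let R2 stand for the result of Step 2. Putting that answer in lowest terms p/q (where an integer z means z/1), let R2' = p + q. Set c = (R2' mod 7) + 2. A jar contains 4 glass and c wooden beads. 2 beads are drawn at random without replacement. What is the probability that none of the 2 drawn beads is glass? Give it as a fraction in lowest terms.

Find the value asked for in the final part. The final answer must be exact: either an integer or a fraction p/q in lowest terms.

21/55

Step 1: total draws C(10,4) = 210; complement C(5,4) = 5; favorable 210 - 5 = 205; P = 41/42; answer 41/42
Step 2: R1 = 41/42; threaded value p + q = 83; w = 1; cross terms: (-1*-9 - 1*3)=6, (1*39 - 36*-9)=363, (36*21 - -8*39)=1068, (-8*23 - -40*21)=656, (-40*3 - -1*23)=-97; twice the area = |1996| = 1996; area = 998; answer 998
Step 3: R2 = 998; threaded value p + q = 999; c = 7; total draws C(11,2) = 55; favorable C(7,2) = 21; P = 21/55; answer 21/55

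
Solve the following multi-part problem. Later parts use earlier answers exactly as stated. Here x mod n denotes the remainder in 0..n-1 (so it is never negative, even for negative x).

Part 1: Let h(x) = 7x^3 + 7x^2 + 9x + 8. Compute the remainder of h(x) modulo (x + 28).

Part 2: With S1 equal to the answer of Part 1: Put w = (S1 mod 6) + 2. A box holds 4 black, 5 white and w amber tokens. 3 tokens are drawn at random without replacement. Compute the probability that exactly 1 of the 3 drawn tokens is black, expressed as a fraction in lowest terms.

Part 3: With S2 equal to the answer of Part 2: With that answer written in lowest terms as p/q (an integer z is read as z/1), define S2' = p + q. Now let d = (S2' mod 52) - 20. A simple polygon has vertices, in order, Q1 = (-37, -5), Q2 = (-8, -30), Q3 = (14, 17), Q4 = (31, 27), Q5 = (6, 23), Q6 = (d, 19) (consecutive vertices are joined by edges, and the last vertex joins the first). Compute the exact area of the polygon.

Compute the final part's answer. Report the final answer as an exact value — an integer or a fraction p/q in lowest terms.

Part 1: remainder = value at the root: 7*(-28)^3 + 7*(-28)^2 + 9*(-28)^1 + 8 = (-153664) + (5488) + (-252) + (8) = -148420; answer -148420
Part 2: S1 = -148420; w = 4; total draws C(13,3) = 286; favorable C(4,1)*C(9,2) = 144; P = 72/143; answer 72/143
Part 3: S2 = 72/143; threaded value p + q = 215; d = -13; cross terms: (-37*-30 - -8*-5)=1070, (-8*17 - 14*-30)=284, (14*27 - 31*17)=-149, (31*23 - 6*27)=551, (6*19 - -13*23)=413, (-13*-5 - -37*19)=768; twice the area = |2937| = 2937; area = 2937/2; answer 2937/2

2937/2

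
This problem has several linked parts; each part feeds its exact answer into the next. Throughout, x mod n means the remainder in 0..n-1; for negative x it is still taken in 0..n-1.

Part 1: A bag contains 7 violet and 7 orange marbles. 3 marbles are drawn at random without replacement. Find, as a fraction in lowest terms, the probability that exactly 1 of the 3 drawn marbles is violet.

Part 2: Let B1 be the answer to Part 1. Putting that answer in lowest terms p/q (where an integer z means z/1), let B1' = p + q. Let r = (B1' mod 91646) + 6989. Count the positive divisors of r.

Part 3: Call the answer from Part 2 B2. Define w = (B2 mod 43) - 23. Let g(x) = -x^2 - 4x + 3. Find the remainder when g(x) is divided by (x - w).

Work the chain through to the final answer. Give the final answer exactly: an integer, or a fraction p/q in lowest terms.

Part 1: total draws C(14,3) = 364; favorable C(7,1)*C(7,2) = 147; P = 21/52; answer 21/52
Part 2: B1 = 21/52; threaded value p + q = 73; r = 7062; 7062 = 2 * 3 * 11 * 107; number of divisors = (1+1) * (1+1) * (1+1) * (1+1) = 16; answer 16
Part 3: B2 = 16; w = -7; remainder = value at the root: -1*(-7)^2 - 4*(-7)^1 + 3 = (-49) + (28) + (3) = -18; answer -18

-18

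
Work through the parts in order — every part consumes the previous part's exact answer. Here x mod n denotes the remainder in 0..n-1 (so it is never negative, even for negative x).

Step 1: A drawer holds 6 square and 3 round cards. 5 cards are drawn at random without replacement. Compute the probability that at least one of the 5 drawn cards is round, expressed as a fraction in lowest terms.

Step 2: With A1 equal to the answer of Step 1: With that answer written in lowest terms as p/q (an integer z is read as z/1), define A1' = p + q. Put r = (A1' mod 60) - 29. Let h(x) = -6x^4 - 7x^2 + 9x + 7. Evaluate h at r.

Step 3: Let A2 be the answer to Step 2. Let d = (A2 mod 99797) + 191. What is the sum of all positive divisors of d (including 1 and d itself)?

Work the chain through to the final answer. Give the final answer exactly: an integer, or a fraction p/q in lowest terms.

Step 1: total draws C(9,5) = 126; complement C(6,5) = 6; favorable 126 - 6 = 120; P = 20/21; answer 20/21
Step 2: A1 = 20/21; threaded value p + q = 41; r = 12; -6*(12)^4 - 7*(12)^2 + 9*(12)^1 + 7 = (-124416) + (-1008) + (108) + (7) = -125309; answer -125309
Step 3: A2 = -125309; d = 74476; 74476 = 2^2 * 43 * 433; sigma = (1 + 2 + 4) * (1 + 43) * (1 + 433) = 7 * 44 * 434 = 133672; answer 133672

133672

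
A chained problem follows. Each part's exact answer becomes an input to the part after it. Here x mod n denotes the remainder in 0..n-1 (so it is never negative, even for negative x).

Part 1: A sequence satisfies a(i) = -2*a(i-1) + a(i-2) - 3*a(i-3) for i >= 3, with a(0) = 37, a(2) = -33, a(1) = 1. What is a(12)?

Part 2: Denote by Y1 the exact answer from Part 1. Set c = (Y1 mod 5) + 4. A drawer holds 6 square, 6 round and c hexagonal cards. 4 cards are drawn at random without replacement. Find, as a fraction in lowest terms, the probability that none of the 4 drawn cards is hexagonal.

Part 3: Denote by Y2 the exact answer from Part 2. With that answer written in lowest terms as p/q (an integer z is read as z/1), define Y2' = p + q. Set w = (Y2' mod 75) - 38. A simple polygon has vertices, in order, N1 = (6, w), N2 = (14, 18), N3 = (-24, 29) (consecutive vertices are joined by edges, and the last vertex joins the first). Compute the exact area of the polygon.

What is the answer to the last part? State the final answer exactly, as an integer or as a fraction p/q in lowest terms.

Part 1: a(3) = -2*(-33) + 1*(1) - 3*(37) = -44; iterating: a(3)=-44, a(4)=52, a(5)=-49, a(6)=282, a(7)=-769, a(8)=1967, a(9)=-5549, a(10)=15372, a(11)=-42194, a(12)=116407; answer 116407
Part 2: Y1 = 116407; c = 6; total draws C(18,4) = 3060; favorable C(12,4) = 495; P = 11/68; answer 11/68
Part 3: Y2 = 11/68; threaded value p + q = 79; w = -34; cross terms: (6*18 - 14*-34)=584, (14*29 - -24*18)=838, (-24*-34 - 6*29)=642; twice the area = |2064| = 2064; area = 1032; answer 1032

1032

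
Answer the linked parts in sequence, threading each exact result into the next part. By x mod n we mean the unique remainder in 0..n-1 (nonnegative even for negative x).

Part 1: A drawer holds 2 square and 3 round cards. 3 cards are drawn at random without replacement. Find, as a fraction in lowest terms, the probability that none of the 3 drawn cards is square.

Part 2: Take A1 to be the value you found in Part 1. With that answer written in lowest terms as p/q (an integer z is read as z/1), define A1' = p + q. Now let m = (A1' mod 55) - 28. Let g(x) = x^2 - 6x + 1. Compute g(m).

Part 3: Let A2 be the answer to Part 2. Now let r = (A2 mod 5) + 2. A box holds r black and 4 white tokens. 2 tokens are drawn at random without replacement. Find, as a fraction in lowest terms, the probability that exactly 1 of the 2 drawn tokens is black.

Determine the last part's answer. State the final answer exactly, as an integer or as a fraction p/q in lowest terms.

4/7

Part 1: total draws C(5,3) = 10; favorable C(3,3) = 1; P = 1/10; answer 1/10
Part 2: A1 = 1/10; threaded value p + q = 11; m = -17; 1*(-17)^2 - 6*(-17)^1 + 1 = (289) + (102) + (1) = 392; answer 392
Part 3: A2 = 392; r = 4; total draws C(8,2) = 28; favorable C(4,1)*C(4,1) = 16; P = 4/7; answer 4/7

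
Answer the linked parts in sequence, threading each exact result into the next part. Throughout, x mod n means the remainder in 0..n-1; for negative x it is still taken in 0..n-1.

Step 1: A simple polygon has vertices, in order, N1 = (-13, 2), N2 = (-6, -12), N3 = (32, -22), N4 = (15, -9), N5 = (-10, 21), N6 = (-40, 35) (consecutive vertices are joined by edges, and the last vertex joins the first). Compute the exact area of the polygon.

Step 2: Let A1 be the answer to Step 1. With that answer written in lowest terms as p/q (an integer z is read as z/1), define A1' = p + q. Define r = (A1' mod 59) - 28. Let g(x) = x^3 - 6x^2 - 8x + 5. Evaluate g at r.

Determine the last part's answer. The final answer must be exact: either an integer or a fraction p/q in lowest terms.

-123

Step 1: cross terms: (-13*-12 - -6*2)=168, (-6*-22 - 32*-12)=516, (32*-9 - 15*-22)=42, (15*21 - -10*-9)=225, (-10*35 - -40*21)=490, (-40*2 - -13*35)=375; twice the area = |1816| = 1816; area = 908; answer 908
Step 2: A1 = 908; threaded value p + q = 909; r = -4; 1*(-4)^3 - 6*(-4)^2 - 8*(-4)^1 + 5 = (-64) + (-96) + (32) + (5) = -123; answer -123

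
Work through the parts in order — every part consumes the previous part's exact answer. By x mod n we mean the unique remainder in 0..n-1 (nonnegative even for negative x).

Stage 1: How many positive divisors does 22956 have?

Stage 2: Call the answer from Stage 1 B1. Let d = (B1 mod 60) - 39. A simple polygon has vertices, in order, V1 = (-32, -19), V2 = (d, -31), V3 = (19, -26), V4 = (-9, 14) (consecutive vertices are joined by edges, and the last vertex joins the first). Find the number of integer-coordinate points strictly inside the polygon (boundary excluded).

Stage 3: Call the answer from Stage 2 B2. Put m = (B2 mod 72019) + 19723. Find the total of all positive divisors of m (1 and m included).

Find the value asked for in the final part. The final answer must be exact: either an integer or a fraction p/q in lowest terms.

27912

Stage 1: 22956 = 2^2 * 3 * 1913; number of divisors = (2+1) * (1+1) * (1+1) = 12; answer 12
Stage 2: B1 = 12; d = -27; cross terms: (-32*-31 - -27*-19)=479, (-27*-26 - 19*-31)=1291, (19*14 - -9*-26)=32, (-9*-19 - -32*14)=619; twice the area = |2421| = 2421; area = 2421/2; boundary points = 1 + 1 + 4 + 1 = 7; strictly interior points = area - boundary/2 + 1 = 1208; answer 1208
Stage 3: B2 = 1208; m = 20931; 20931 = 3 * 6977; sigma = (1 + 3) * (1 + 6977) = 4 * 6978 = 27912; answer 27912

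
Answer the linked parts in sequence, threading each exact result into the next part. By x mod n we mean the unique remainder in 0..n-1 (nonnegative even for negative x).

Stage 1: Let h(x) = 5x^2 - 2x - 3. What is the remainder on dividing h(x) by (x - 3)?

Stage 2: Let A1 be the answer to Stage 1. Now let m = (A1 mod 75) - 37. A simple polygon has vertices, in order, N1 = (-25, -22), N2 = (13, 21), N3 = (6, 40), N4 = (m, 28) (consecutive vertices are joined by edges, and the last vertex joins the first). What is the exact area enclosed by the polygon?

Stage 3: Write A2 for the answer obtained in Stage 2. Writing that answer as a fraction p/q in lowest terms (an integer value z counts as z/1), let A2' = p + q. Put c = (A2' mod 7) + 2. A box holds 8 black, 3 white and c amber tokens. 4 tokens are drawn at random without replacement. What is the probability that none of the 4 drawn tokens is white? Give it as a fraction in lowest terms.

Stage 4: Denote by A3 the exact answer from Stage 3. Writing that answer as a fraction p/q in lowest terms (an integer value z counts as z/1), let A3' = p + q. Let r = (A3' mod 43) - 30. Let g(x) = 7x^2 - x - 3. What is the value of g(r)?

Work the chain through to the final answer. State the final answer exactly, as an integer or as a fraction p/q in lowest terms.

Stage 1: remainder = value at the root: 5*(3)^2 - 2*(3)^1 - 3 = (45) + (-6) + (-3) = 36; answer 36
Stage 2: A1 = 36; m = -1; cross terms: (-25*21 - 13*-22)=-239, (13*40 - 6*21)=394, (6*28 - -1*40)=208, (-1*-22 - -25*28)=722; twice the area = |1085| = 1085; area = 1085/2; answer 1085/2
Stage 3: A2 = 1085/2; threaded value p + q = 1087; c = 4; total draws C(15,4) = 1365; favorable C(12,4) = 495; P = 33/91; answer 33/91
Stage 4: A3 = 33/91; threaded value p + q = 124; r = 8; 7*(8)^2 - 1*(8)^1 - 3 = (448) + (-8) + (-3) = 437; answer 437

437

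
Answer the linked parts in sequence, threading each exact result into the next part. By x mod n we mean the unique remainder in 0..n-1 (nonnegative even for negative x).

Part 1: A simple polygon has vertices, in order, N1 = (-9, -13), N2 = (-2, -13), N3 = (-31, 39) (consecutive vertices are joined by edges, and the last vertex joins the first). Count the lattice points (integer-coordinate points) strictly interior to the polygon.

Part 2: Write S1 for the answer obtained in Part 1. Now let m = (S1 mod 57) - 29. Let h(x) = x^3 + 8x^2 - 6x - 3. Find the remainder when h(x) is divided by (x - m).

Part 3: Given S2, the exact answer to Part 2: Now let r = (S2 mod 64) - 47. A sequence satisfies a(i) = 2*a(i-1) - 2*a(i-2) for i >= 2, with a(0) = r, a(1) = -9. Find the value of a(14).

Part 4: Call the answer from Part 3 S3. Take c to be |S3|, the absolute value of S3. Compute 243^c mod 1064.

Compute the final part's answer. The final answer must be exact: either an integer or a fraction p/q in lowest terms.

Part 1: cross terms: (-9*-13 - -2*-13)=91, (-2*39 - -31*-13)=-481, (-31*-13 - -9*39)=754; twice the area = |364| = 364; area = 182; boundary points = 7 + 1 + 2 = 10; strictly interior points = area - boundary/2 + 1 = 178; answer 178
Part 2: S1 = 178; m = -22; remainder = value at the root: 1*(-22)^3 + 8*(-22)^2 - 6*(-22)^1 - 3 = (-10648) + (3872) + (132) + (-3) = -6647; answer -6647
Part 3: S2 = -6647; r = -38; a(2) = 2*(-9) - 2*(-38) = 58; iterating: a(2)=58, a(3)=134, a(4)=152, a(5)=36, a(6)=-232, a(7)=-536, a(8)=-608, a(9)=-144, a(10)=928, a(11)=2144, a(12)=2432, a(13)=576, a(14)=-3712; answer -3712
Part 4: S3 = -3712; c = 3712; squarings mod 1064: 243^1=243, 243^2=529, 243^4=9, 243^8=81, 243^16=177, 243^32=473, 243^64=289, 243^128=529, 243^256=9, 243^512=81, 243^1024=177, 243^2048=473; 243^3712 = 243^128 * 243^512 * 243^1024 * 243^2048 = 9 (mod 1064); answer 9

9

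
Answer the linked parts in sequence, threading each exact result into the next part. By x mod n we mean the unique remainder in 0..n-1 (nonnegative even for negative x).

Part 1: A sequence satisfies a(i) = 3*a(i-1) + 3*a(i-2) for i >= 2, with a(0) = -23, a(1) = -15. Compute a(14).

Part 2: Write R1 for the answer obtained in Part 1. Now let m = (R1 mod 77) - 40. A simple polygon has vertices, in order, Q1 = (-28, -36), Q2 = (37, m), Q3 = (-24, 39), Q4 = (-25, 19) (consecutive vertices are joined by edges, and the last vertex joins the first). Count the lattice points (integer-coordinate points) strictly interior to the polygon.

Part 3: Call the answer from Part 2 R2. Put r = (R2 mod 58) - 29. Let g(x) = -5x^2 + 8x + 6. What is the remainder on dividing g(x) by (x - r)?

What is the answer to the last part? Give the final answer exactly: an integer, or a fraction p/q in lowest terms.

-2455

Part 1: a(2) = 3*(-15) + 3*(-23) = -114; iterating: a(2)=-114, a(3)=-387, a(4)=-1503, a(5)=-5670, a(6)=-21519, a(7)=-81567, a(8)=-309258, a(9)=-1172475, a(10)=-4445199, a(11)=-16853022, a(12)=-63894663, a(13)=-242243055, a(14)=-918413154; answer -918413154
Part 2: R1 = -918413154; m = -6; cross terms: (-28*-6 - 37*-36)=1500, (37*39 - -24*-6)=1299, (-24*19 - -25*39)=519, (-25*-36 - -28*19)=1432; twice the area = |4750| = 4750; area = 2375; boundary points = 5 + 1 + 1 + 1 = 8; strictly interior points = area - boundary/2 + 1 = 2372; answer 2372
Part 3: R2 = 2372; r = 23; remainder = value at the root: -5*(23)^2 + 8*(23)^1 + 6 = (-2645) + (184) + (6) = -2455; answer -2455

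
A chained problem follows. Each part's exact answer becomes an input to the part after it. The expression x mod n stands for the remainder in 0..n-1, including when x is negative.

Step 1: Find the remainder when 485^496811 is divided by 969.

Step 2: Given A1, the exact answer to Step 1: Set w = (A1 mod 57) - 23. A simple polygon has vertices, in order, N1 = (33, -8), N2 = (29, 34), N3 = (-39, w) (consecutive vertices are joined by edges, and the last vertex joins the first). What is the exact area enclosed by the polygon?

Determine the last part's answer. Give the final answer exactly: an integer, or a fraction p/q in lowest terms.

1514

Step 1: squarings mod 969: 485^1=485, 485^2=727, 485^4=424, 485^8=511, 485^16=460, 485^32=358, 485^64=256, 485^128=613, 485^256=766, 485^512=511, 485^1024=460, 485^2048=358, 485^4096=256, 485^8192=613, 485^16384=766, 485^32768=511, 485^65536=460, 485^131072=358, 485^262144=256; 485^496811 = 485^1 * 485^2 * 485^8 * 485^32 * 485^128 * 485^1024 * 485^4096 * 485^32768 * 485^65536 * 485^131072 * 485^262144 = 185 (mod 969); answer 185
Step 2: A1 = 185; w = -9; cross terms: (33*34 - 29*-8)=1354, (29*-9 - -39*34)=1065, (-39*-8 - 33*-9)=609; twice the area = |3028| = 3028; area = 1514; answer 1514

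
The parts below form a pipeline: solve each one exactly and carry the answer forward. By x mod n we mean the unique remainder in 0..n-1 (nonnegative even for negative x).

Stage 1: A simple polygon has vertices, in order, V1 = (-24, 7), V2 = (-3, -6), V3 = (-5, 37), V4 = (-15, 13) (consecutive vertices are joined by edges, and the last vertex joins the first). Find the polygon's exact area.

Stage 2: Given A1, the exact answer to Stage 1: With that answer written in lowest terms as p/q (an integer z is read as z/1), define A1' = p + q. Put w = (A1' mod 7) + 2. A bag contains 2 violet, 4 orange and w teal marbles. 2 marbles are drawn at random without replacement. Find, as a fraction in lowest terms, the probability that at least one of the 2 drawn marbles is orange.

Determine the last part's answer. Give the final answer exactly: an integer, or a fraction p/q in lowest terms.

2/3

Stage 1: cross terms: (-24*-6 - -3*7)=165, (-3*37 - -5*-6)=-141, (-5*13 - -15*37)=490, (-15*7 - -24*13)=207; twice the area = |721| = 721; area = 721/2; answer 721/2
Stage 2: A1 = 721/2; threaded value p + q = 723; w = 4; total draws C(10,2) = 45; complement C(6,2) = 15; favorable 45 - 15 = 30; P = 2/3; answer 2/3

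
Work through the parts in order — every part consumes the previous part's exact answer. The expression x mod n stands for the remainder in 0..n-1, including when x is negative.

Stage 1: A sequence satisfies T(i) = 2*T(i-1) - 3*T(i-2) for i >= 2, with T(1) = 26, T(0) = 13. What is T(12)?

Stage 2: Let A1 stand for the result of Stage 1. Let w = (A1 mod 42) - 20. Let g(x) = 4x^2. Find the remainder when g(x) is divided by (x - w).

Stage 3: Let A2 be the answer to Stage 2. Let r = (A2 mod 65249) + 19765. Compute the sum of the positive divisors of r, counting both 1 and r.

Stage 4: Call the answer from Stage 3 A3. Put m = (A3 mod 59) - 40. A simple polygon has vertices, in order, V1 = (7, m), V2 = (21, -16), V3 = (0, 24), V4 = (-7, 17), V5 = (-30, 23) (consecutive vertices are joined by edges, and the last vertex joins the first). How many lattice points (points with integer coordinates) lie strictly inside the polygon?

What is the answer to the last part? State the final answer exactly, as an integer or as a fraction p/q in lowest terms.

930

Stage 1: T(2) = 2*(26) - 3*(13) = 13; iterating: T(2)=13, T(3)=-52, T(4)=-143, T(5)=-130, T(6)=169, T(7)=728, T(8)=949, T(9)=-286, T(10)=-3419, T(11)=-5980, T(12)=-1703; answer -1703
Stage 2: A1 = -1703; w = -1; remainder = value at the root: 4*(-1)^2 = (4) = 4; answer 4
Stage 3: A2 = 4; r = 19769; 19769 = 53 * 373; sigma = (1 + 53) * (1 + 373) = 54 * 374 = 20196; answer 20196
Stage 4: A3 = 20196; m = -22; cross terms: (7*-16 - 21*-22)=350, (21*24 - 0*-16)=504, (0*17 - -7*24)=168, (-7*23 - -30*17)=349, (-30*-22 - 7*23)=499; twice the area = |1870| = 1870; area = 935; boundary points = 2 + 1 + 7 + 1 + 1 = 12; strictly interior points = area - boundary/2 + 1 = 930; answer 930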